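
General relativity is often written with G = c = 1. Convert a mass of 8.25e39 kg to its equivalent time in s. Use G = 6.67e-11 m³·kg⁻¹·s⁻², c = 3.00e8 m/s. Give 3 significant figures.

Mass → time via G/c³.
8.25e39 kg × (G/c³) = 2.04e4 s

2.04e4 s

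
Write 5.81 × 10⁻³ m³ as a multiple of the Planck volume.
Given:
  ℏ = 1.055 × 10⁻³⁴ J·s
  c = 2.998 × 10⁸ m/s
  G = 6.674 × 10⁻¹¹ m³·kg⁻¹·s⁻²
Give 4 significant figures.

Planck volume: V_P = (ℏG/c³)^(3/2) = 4.224 × 10⁻¹⁰⁵ m³.
5.81 × 10⁻³ / 4.224 × 10⁻¹⁰⁵ = 1.375 × 10¹⁰²

1.375 × 10¹⁰²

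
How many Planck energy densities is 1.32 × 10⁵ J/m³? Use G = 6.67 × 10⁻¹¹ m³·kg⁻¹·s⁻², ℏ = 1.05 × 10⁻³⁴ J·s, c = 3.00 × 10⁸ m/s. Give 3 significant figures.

Planck energy density: u_P = c⁷/(ℏG²) = 4.68 × 10¹¹³ J/m³.
1.32 × 10⁵ / 4.68 × 10¹¹³ = 2.82 × 10⁻¹⁰⁹

2.82 × 10⁻¹⁰⁹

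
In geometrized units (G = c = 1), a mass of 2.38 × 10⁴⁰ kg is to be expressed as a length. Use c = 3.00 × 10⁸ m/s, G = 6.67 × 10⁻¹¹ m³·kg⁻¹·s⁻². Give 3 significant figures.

In G = c = 1 units mass has dimensions of length; the conversion factor is G/c².
2.38 × 10⁴⁰ kg × (G/c²) = 1.76 × 10¹³ m

1.76 × 10¹³ m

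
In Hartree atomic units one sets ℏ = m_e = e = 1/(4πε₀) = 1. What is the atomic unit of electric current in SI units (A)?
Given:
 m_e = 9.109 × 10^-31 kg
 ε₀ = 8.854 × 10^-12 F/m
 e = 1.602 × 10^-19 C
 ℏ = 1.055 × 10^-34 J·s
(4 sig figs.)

6.612 × 10^-3 A

I_au = e E_h/ℏ = m_e e⁵/((4πε₀)²ℏ³)
E_h = 4.354 × 10^-18 J
e·E_h/ℏ = 6.612 × 10^-3 A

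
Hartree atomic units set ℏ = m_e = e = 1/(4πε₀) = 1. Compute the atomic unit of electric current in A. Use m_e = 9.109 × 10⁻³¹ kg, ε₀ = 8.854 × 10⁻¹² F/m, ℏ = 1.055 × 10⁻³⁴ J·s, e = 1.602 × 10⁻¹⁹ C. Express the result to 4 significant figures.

From ℏ = m_e = e = 1/(4πε₀) = 1 the current scale is I_au = e E_h/ℏ = m_e e⁵/((4πε₀)²ℏ³).
E_h = 4.354 × 10⁻¹⁸ J
e·E_h/ℏ = 6.612 × 10⁻³ A

6.612 × 10⁻³ A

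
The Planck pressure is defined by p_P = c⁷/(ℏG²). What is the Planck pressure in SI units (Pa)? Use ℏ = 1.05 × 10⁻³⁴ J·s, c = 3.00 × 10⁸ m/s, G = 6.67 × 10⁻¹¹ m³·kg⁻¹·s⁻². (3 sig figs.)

p_P = c⁷/(ℏG²)
  = 2.19 × 10⁵⁹ / 4.67 × 10⁻⁵⁵
  = 4.68 × 10¹¹³ Pa

4.68 × 10¹¹³ Pa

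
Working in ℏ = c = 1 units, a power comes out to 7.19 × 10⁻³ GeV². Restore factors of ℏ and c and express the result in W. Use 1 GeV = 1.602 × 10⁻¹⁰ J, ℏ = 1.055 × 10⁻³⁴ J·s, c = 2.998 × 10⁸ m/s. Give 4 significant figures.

Power is [E]/[T] = [E]²/ℏ.
1 GeV² → 1/ℏ × (1 GeV in J)² = 2.433 × 10¹⁴ W.
Result: 7.19 × 10⁻³ × 2.433 × 10¹⁴ = 1.749 × 10¹² W.

1.749 × 10¹² W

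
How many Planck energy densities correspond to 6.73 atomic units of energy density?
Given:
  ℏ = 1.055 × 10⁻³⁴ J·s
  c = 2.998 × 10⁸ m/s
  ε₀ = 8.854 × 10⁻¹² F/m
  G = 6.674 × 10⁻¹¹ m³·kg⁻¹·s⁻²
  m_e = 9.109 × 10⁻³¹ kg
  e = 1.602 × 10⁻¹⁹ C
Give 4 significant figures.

4.256 × 10⁻¹⁰⁰

atomic unit of energy density: u_au = E_h/a₀³ = m_e⁴e¹⁰/((4πε₀)⁵ℏ⁸) = 2.929 × 10¹³ J/m³
Planck energy density: u_P = c⁷/(ℏG²) = 4.632 × 10¹¹³ J/m³
6.73 × 2.929 × 10¹³ / 4.632 × 10¹¹³ = 4.256 × 10⁻¹⁰⁰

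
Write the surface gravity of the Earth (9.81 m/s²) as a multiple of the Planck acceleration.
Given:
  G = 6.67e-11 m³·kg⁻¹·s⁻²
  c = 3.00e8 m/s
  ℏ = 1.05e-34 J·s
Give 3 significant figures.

Planck acceleration: a_P = √(c⁷/(ℏG)) = 5.59e51 m/s².
9.81 / 5.59e51 = 1.76e-51

1.76e-51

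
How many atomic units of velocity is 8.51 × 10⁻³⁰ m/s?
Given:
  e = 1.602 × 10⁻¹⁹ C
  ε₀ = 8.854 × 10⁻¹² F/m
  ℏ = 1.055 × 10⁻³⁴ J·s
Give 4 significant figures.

atomic unit of velocity: v_au = e²/(4πε₀ℏ) = 2.186 × 10⁶ m/s.
8.51 × 10⁻³⁰ / 2.186 × 10⁶ = 3.892 × 10⁻³⁶

3.892 × 10⁻³⁶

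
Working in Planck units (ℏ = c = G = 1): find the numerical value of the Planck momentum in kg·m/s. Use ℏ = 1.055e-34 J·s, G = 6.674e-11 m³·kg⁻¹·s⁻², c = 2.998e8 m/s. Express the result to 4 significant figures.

The unique combination of the constants set to 1 with dimensions of momentum is p_P = √(ℏc³/G).
  = √(42.60)
  = 6.527 kg·m/s

6.527 kg·m/s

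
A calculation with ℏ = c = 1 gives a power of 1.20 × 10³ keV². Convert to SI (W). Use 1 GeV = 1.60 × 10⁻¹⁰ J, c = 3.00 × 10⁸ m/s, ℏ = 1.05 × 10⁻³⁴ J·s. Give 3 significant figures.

Power is [E]/[T] = [E]²/ℏ.
1 GeV² → 1/ℏ × (1 GeV in J)² = 2.44 × 10¹⁴ W.
Convert the energy scale: 1.20 × 10³ keV² = 1.20 × 10⁻⁹ GeV².
Result: 1.20 × 10⁻⁹ × 2.44 × 10¹⁴ = 2.93 × 10⁵ W.

2.93 × 10⁵ W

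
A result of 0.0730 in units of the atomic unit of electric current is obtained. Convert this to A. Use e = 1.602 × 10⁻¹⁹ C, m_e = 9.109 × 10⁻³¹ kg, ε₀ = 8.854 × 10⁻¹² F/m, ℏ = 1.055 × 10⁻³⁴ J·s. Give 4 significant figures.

4.827 × 10⁻⁴ A

One atomic unit of electric current: I_au = e E_h/ℏ = m_e e⁵/((4πε₀)²ℏ³) = 6.612 × 10⁻³ A.
0.0730 × 6.612 × 10⁻³ A = 4.827 × 10⁻⁴ A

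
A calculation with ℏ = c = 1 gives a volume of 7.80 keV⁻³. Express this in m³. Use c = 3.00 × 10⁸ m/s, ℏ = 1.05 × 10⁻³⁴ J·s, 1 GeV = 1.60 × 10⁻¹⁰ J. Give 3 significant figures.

Volume is [L]³ = [E]⁻³·(ℏc)³.
1 GeV⁻³ → (ℏc)³ × (1 GeV in J)⁻³ = 7.63 × 10⁻⁴⁸ m³.
Convert the energy scale: 7.80 keV⁻³ = 7.80 × 10¹⁸ GeV⁻³.
Result: 7.80 × 10¹⁸ × 7.63 × 10⁻⁴⁸ = 5.95 × 10⁻²⁹ m³.

5.95 × 10⁻²⁹ m³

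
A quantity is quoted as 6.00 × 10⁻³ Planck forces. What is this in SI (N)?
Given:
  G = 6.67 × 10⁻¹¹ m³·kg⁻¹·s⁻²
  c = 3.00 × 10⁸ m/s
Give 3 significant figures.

7.29 × 10⁴¹ N

One Planck force: F_P = c⁴/G = 1.21 × 10⁴⁴ N.
6.00 × 10⁻³ × 1.21 × 10⁴⁴ N = 7.29 × 10⁴¹ N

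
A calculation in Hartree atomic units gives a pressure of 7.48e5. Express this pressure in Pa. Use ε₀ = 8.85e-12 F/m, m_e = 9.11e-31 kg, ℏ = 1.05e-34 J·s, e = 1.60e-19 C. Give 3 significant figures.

One atomic unit of pressure: P_au = E_h/a₀³ = m_e⁴e¹⁰/((4πε₀)⁵ℏ⁸) = 3.01e13 Pa.
7.48e5 × 3.01e13 Pa = 2.25e19 Pa

2.25e19 Pa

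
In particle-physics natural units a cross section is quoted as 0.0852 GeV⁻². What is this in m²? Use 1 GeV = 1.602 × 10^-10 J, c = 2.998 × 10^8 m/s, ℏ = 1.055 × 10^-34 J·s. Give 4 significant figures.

3.321 × 10^-33 m²

Area is [L]² = [E]⁻²·(ℏc)²; restore (ℏc)².
1 GeV⁻² → (ℏc)² × (1 GeV in J)⁻² = 3.898 × 10^-32 m².
Result: 0.0852 × 3.898 × 10^-32 = 3.321 × 10^-33 m².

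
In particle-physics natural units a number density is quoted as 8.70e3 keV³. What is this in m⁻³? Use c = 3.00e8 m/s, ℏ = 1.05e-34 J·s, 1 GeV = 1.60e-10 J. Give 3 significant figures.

1.14e33 m⁻³

Number density is [L]⁻³ = [E]³/(ℏc)³.
1 GeV³ → 1/(ℏc)³ × (1 GeV in J)³ = 1.31e47 m⁻³.
Convert the energy scale: 8.70e3 keV³ = 8.70e-15 GeV³.
Result: 8.70e-15 × 1.31e47 = 1.14e33 m⁻³.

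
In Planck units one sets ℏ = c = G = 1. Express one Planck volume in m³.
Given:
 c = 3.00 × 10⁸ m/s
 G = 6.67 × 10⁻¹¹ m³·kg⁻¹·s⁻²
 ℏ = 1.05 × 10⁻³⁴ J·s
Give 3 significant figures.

V_P = (ℏG/c³)^(3/2)
  = √(1.75 × 10⁻²⁰⁹)
  = 4.18 × 10⁻¹⁰⁵ m³

4.18 × 10⁻¹⁰⁵ m³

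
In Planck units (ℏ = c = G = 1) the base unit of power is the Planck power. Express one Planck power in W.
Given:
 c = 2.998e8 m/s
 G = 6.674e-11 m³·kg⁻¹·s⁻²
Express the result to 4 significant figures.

P_P = c⁵/G
  = 2.422e42 / 6.674e-11
  = 3.629e52 W

3.629e52 W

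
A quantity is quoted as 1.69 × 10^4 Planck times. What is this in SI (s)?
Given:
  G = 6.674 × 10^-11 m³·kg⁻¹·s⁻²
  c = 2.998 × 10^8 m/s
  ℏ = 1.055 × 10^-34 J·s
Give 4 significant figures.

One Planck time: t_P = √(ℏG/c⁵) = 5.392 × 10^-44 s.
1.69 × 10^4 × 5.392 × 10^-44 s = 9.112 × 10^-40 s

9.112 × 10^-40 s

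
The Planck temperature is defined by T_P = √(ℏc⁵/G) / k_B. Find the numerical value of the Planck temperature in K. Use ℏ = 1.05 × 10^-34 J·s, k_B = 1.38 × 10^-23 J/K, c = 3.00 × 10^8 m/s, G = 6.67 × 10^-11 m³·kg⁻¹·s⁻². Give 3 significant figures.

T_P = √(ℏc⁵/G) / k_B
  = √(3.83 × 10^18) × 7.25 × 10^22
  = 1.42 × 10^32 K

1.42 × 10^32 K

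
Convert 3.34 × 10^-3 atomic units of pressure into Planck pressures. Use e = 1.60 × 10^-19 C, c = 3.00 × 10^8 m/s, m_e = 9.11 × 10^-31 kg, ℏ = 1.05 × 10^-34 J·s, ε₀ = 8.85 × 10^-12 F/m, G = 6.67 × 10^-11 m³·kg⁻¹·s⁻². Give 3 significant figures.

atomic unit of pressure: P_au = E_h/a₀³ = m_e⁴e¹⁰/((4πε₀)⁵ℏ⁸) = 3.01 × 10^13 Pa
Planck pressure: p_P = c⁷/(ℏG²) = 4.68 × 10^113 Pa
3.34 × 10^-3 × 3.01 × 10^13 / 4.68 × 10^113 = 2.15 × 10^-103

2.15 × 10^-103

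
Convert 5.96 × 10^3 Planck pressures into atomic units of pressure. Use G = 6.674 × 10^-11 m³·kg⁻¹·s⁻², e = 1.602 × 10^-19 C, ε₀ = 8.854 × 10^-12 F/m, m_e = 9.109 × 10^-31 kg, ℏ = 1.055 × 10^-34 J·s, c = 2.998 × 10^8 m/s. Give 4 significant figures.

9.425 × 10^103

Planck pressure: p_P = c⁷/(ℏG²) = 4.632 × 10^113 Pa
atomic unit of pressure: P_au = E_h/a₀³ = m_e⁴e¹⁰/((4πε₀)⁵ℏ⁸) = 2.929 × 10^13 Pa
5.96 × 10^3 × 4.632 × 10^113 / 2.929 × 10^13 = 9.425 × 10^103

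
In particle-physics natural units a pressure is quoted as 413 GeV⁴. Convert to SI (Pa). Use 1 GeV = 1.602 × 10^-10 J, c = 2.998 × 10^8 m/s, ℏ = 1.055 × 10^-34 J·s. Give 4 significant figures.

Pressure is [E]/[L]³ = [E]⁴/(ℏc)³.
1 GeV⁴ → 1/(ℏc)³ × (1 GeV in J)⁴ = 2.082 × 10^37 Pa.
Result: 413 × 2.082 × 10^37 = 8.597 × 10^39 Pa.

8.597 × 10^39 Pa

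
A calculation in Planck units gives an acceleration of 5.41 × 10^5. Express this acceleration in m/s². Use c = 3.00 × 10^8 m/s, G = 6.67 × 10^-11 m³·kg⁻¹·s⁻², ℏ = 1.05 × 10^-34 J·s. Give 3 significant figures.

One Planck acceleration: a_P = √(c⁷/(ℏG)) = 5.59 × 10^51 m/s².
5.41 × 10^5 × 5.59 × 10^51 m/s² = 3.02 × 10^57 m/s²

3.02 × 10^57 m/s²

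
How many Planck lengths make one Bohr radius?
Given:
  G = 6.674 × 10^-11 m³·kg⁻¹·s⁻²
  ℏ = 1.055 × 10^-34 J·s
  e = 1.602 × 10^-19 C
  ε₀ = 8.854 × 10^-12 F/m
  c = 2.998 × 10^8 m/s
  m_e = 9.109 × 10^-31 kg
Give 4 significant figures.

3.277 × 10^24

Bohr radius: a₀ = 4πε₀ℏ²/(m_e e²) = 5.297 × 10^-11 m
Planck length: ℓ_P = √(ℏG/c³) = 1.616 × 10^-35 m
ratio = 5.297 × 10^-11 / 1.616 × 10^-35 = 3.277 × 10^24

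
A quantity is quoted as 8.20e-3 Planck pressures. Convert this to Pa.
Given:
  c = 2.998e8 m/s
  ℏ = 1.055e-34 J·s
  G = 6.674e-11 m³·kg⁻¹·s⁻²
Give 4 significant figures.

3.798e111 Pa

One Planck pressure: p_P = c⁷/(ℏG²) = 4.632e113 Pa.
8.20e-3 × 4.632e113 Pa = 3.798e111 Pa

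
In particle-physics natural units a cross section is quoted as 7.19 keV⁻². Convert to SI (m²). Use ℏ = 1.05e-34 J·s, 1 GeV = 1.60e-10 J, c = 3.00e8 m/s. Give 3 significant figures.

2.79e-19 m²

Area is [L]² = [E]⁻²·(ℏc)²; restore (ℏc)².
1 GeV⁻² → (ℏc)² × (1 GeV in J)⁻² = 3.88e-32 m².
Convert the energy scale: 7.19 keV⁻² = 7.19e12 GeV⁻².
Result: 7.19e12 × 3.88e-32 = 2.79e-19 m².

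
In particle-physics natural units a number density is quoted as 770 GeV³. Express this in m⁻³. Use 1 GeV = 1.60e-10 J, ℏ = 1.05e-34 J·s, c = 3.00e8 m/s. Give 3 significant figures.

Number density is [L]⁻³ = [E]³/(ℏc)³.
1 GeV³ → 1/(ℏc)³ × (1 GeV in J)³ = 1.31e47 m⁻³.
Result: 770 × 1.31e47 = 1.01e50 m⁻³.

1.01e50 m⁻³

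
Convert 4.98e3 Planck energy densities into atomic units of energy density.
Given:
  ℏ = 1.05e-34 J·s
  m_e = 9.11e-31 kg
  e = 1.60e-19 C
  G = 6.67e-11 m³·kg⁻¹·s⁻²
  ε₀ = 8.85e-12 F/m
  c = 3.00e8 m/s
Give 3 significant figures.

7.74e103

Planck energy density: u_P = c⁷/(ℏG²) = 4.68e113 J/m³
atomic unit of energy density: u_au = E_h/a₀³ = m_e⁴e¹⁰/((4πε₀)⁵ℏ⁸) = 3.01e13 J/m³
4.98e3 × 4.68e113 / 3.01e13 = 7.74e103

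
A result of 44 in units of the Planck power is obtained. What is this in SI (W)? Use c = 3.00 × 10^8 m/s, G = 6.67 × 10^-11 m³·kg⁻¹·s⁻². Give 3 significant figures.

1.60 × 10^54 W

One Planck power: P_P = c⁵/G = 3.64 × 10^52 W.
44 × 3.64 × 10^52 W = 1.60 × 10^54 W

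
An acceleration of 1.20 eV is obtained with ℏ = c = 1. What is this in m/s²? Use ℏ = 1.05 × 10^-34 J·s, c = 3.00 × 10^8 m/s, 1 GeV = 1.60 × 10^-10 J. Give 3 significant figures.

5.49 × 10^23 m/s²

Acceleration is [L]/[T]² = c·[E]/ℏ.
1 GeV → c/ℏ × (1 GeV in J) = 4.57 × 10^32 m/s².
Convert the energy scale: 1.20 eV = 1.20 × 10^-9 GeV.
Result: 1.20 × 10^-9 × 4.57 × 10^32 = 5.49 × 10^23 m/s².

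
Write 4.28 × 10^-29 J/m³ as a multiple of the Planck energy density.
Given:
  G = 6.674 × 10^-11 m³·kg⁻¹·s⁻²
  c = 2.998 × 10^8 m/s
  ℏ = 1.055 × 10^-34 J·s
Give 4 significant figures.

Planck energy density: u_P = c⁷/(ℏG²) = 4.632 × 10^113 J/m³.
4.28 × 10^-29 / 4.632 × 10^113 = 9.239 × 10^-143

9.239 × 10^-143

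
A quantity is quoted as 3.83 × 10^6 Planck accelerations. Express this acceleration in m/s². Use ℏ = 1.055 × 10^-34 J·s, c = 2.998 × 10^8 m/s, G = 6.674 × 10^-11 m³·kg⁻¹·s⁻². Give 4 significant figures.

One Planck acceleration: a_P = √(c⁷/(ℏG)) = 5.560 × 10^51 m/s².
3.83 × 10^6 × 5.560 × 10^51 m/s² = 2.130 × 10^58 m/s²

2.130 × 10^58 m/s²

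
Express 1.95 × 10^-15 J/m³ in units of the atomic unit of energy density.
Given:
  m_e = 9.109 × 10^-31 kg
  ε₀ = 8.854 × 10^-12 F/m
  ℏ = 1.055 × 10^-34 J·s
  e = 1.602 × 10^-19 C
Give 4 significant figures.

atomic unit of energy density: u_au = E_h/a₀³ = m_e⁴e¹⁰/((4πε₀)⁵ℏ⁸) = 2.929 × 10^13 J/m³.
1.95 × 10^-15 / 2.929 × 10^13 = 6.657 × 10^-29

6.657 × 10^-29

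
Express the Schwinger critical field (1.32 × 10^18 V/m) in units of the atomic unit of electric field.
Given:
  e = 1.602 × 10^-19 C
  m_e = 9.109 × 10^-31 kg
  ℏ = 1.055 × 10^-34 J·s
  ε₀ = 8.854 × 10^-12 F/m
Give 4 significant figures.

2.573 × 10^6

atomic unit of electric field: E_au = E_h/(e a₀) = m_e²e⁵/((4πε₀)³ℏ⁴) = 5.131 × 10^11 V/m.
1.32 × 10^18 / 5.131 × 10^11 = 2.573 × 10^6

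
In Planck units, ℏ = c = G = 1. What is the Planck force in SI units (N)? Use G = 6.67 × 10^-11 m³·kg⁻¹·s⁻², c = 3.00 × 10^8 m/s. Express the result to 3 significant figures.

From ℏ = c = G = 1 the force scale is F_P = c⁴/G.
  = 8.10 × 10^33 / 6.67 × 10^-11
  = 1.21 × 10^44 N

1.21 × 10^44 N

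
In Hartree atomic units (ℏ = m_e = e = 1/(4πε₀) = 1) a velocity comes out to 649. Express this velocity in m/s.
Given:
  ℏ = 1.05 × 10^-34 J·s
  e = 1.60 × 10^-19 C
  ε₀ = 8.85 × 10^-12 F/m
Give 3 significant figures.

1.42 × 10^9 m/s

One atomic unit of velocity: v_au = e²/(4πε₀ℏ) = 2.19 × 10^6 m/s.
649 × 2.19 × 10^6 m/s = 1.42 × 10^9 m/s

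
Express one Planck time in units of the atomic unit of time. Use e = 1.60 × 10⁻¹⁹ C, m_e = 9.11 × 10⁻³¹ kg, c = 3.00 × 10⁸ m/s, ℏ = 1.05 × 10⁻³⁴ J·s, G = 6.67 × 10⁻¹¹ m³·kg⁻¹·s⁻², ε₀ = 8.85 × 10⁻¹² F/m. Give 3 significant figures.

Planck time: t_P = √(ℏG/c⁵) = 5.37 × 10⁻⁴⁴ s
atomic unit of time: τ_au = (4πε₀)²ℏ³/(m_e e⁴) = 2.40 × 10⁻¹⁷ s
ratio = 5.37 × 10⁻⁴⁴ / 2.40 × 10⁻¹⁷ = 2.24 × 10⁻²⁷

2.24 × 10⁻²⁷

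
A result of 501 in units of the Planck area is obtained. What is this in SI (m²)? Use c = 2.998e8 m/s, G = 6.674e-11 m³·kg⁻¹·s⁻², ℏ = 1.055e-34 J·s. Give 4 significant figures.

One Planck area: A_P = ℏG/c³ = 2.613e-70 m².
501 × 2.613e-70 m² = 1.309e-67 m²

1.309e-67 m²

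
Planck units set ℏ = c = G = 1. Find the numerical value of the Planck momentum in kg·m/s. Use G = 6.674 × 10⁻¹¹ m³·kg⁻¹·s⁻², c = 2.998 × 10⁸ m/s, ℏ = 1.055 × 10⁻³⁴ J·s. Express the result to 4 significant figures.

6.527 kg·m/s

Dimensional analysis gives p_P = √(ℏc³/G).
  = √(42.60)
  = 6.527 kg·m/s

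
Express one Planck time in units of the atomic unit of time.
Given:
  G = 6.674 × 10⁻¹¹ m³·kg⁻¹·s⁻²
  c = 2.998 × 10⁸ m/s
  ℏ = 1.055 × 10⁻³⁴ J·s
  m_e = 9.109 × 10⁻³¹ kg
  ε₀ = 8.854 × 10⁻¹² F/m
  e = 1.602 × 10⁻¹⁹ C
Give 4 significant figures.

Planck time: t_P = √(ℏG/c⁵) = 5.392 × 10⁻⁴⁴ s
atomic unit of time: τ_au = (4πε₀)²ℏ³/(m_e e⁴) = 2.423 × 10⁻¹⁷ s
ratio = 5.392 × 10⁻⁴⁴ / 2.423 × 10⁻¹⁷ = 2.225 × 10⁻²⁷

2.225 × 10⁻²⁷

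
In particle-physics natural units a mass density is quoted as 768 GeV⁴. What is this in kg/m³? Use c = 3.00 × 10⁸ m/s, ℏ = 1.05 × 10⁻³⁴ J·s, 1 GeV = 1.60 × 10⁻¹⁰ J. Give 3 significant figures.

1.79 × 10²³ kg/m³

Mass density is [E]/(c²[L]³) = [E]⁴/(ℏ³c⁵).
1 GeV⁴ → 1/(ℏ³c⁵) × (1 GeV in J)⁴ = 2.33 × 10²⁰ kg/m³.
Result: 768 × 2.33 × 10²⁰ = 1.79 × 10²³ kg/m³.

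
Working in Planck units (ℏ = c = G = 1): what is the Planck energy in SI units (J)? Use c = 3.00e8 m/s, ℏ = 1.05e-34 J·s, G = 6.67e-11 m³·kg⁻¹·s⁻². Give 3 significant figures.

1.96e9 J

From ℏ = c = G = 1 the energy scale is E_P = √(ℏc⁵/G).
  = √(3.83e18)
  = 1.96e9 J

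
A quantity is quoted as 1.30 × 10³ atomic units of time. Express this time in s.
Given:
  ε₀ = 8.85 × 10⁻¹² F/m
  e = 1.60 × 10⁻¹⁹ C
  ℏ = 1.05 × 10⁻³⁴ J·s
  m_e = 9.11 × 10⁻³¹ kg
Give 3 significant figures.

3.12 × 10⁻¹⁴ s

One atomic unit of time: τ_au = (4πε₀)²ℏ³/(m_e e⁴) = 2.40 × 10⁻¹⁷ s.
1.30 × 10³ × 2.40 × 10⁻¹⁷ s = 3.12 × 10⁻¹⁴ s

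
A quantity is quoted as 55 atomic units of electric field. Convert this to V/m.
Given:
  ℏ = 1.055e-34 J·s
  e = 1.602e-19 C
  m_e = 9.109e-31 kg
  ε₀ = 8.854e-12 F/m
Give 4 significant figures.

2.822e13 V/m

One atomic unit of electric field: E_au = E_h/(e a₀) = m_e²e⁵/((4πε₀)³ℏ⁴) = 5.131e11 V/m.
55 × 5.131e11 V/m = 2.822e13 V/m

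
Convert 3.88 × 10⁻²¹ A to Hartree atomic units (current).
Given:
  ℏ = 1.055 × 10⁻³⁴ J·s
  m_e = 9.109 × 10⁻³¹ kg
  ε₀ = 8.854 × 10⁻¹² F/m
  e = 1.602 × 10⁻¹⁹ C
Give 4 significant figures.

atomic unit of electric current: I_au = e E_h/ℏ = m_e e⁵/((4πε₀)²ℏ³) = 6.612 × 10⁻³ A.
3.88 × 10⁻²¹ / 6.612 × 10⁻³ = 5.868 × 10⁻¹⁹

5.868 × 10⁻¹⁹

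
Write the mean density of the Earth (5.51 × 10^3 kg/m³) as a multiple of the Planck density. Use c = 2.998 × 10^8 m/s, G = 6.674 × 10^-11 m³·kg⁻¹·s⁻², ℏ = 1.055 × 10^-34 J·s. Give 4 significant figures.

1.069 × 10^-93

Planck density: ρ_P = c⁵/(ℏG²) = 5.154 × 10^96 kg/m³.
5.51 × 10^3 / 5.154 × 10^96 = 1.069 × 10^-93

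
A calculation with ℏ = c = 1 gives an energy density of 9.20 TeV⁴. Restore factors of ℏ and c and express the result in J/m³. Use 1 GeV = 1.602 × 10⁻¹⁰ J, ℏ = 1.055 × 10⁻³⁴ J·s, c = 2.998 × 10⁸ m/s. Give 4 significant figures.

1.915 × 10⁵⁰ J/m³

[E]/[L]³ = [E]⁴/(ℏc)³; restore (ℏc)⁻³.
1 GeV⁴ → 1/(ℏc)³ × (1 GeV in J)⁴ = 2.082 × 10³⁷ J/m³.
Convert the energy scale: 9.20 TeV⁴ = 9.20 × 10¹² GeV⁴.
Result: 9.20 × 10¹² × 2.082 × 10³⁷ = 1.915 × 10⁵⁰ J/m³.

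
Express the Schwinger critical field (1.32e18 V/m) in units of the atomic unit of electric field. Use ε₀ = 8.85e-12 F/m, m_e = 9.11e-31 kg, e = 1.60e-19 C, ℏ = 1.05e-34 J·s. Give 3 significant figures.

2.54e6

atomic unit of electric field: E_au = E_h/(e a₀) = m_e²e⁵/((4πε₀)³ℏ⁴) = 5.20e11 V/m.
1.32e18 / 5.20e11 = 2.54e6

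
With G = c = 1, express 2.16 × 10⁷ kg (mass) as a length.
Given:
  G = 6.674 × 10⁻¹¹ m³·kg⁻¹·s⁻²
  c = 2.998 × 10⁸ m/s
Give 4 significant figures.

1.604 × 10⁻²⁰ m

In G = c = 1 units mass has dimensions of length; the conversion factor is G/c².
2.16 × 10⁷ kg × (G/c²) = 1.604 × 10⁻²⁰ m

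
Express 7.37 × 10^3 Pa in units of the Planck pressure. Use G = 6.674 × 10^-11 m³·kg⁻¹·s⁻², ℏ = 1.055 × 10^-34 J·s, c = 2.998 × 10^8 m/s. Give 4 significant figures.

Planck pressure: p_P = c⁷/(ℏG²) = 4.632 × 10^113 Pa.
7.37 × 10^3 / 4.632 × 10^113 = 1.591 × 10^-110

1.591 × 10^-110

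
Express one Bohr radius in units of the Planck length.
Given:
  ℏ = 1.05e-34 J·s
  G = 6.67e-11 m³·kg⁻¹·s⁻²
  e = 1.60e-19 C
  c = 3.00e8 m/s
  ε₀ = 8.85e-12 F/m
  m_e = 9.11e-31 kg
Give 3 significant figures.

3.26e24

Bohr radius: a₀ = 4πε₀ℏ²/(m_e e²) = 5.26e-11 m
Planck length: ℓ_P = √(ℏG/c³) = 1.61e-35 m
ratio = 5.26e-11 / 1.61e-35 = 3.26e24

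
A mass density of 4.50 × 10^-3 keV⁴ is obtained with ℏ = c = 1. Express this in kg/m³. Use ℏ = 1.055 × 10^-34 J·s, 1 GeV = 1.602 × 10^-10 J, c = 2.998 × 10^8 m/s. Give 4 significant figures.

1.042 × 10^-6 kg/m³

Mass density is [E]/(c²[L]³) = [E]⁴/(ℏ³c⁵).
1 GeV⁴ → 1/(ℏ³c⁵) × (1 GeV in J)⁴ = 2.316 × 10^20 kg/m³.
Convert the energy scale: 4.50 × 10^-3 keV⁴ = 4.50 × 10^-27 GeV⁴.
Result: 4.50 × 10^-27 × 2.316 × 10^20 = 1.042 × 10^-6 kg/m³.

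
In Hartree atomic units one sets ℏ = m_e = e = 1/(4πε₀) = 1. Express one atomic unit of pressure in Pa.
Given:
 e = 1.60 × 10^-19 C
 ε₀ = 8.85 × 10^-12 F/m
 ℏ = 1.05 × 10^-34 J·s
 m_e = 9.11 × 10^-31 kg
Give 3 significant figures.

P_au = E_h/a₀³ = m_e⁴e¹⁰/((4πε₀)⁵ℏ⁸)
E_h = 4.38 × 10^-18 J
a₀ = 5.26 × 10^-11 m
E_h/a₀³ = 3.01 × 10^13 Pa

3.01 × 10^13 Pa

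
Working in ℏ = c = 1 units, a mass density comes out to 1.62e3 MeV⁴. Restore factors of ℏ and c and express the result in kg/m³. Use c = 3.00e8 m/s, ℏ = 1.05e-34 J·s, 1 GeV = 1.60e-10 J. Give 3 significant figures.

Mass density is [E]/(c²[L]³) = [E]⁴/(ℏ³c⁵).
1 GeV⁴ → 1/(ℏ³c⁵) × (1 GeV in J)⁴ = 2.33e20 kg/m³.
Convert the energy scale: 1.62e3 MeV⁴ = 1.62e-9 GeV⁴.
Result: 1.62e-9 × 2.33e20 = 3.77e11 kg/m³.

3.77e11 kg/m³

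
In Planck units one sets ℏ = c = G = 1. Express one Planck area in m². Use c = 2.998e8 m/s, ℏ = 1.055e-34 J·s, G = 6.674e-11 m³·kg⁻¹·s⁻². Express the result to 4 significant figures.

A_P = ℏG/c³
  = 7.041e-45 / 2.695e25
  = 2.613e-70 m²

2.613e-70 m²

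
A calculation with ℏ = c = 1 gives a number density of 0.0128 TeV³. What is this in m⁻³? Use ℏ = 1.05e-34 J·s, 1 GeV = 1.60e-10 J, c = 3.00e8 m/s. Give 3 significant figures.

Number density is [L]⁻³ = [E]³/(ℏc)³.
1 GeV³ → 1/(ℏc)³ × (1 GeV in J)³ = 1.31e47 m⁻³.
Convert the energy scale: 0.0128 TeV³ = 1.28e7 GeV³.
Result: 1.28e7 × 1.31e47 = 1.68e54 m⁻³.

1.68e54 m⁻³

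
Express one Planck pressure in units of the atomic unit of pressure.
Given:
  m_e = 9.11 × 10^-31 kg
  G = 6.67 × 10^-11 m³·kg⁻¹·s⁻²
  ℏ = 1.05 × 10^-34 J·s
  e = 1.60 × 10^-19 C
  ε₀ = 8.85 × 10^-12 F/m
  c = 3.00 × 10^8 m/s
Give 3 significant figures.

1.55 × 10^100

Planck pressure: p_P = c⁷/(ℏG²) = 4.68 × 10^113 Pa
atomic unit of pressure: P_au = E_h/a₀³ = m_e⁴e¹⁰/((4πε₀)⁵ℏ⁸) = 3.01 × 10^13 Pa
ratio = 4.68 × 10^113 / 3.01 × 10^13 = 1.55 × 10^100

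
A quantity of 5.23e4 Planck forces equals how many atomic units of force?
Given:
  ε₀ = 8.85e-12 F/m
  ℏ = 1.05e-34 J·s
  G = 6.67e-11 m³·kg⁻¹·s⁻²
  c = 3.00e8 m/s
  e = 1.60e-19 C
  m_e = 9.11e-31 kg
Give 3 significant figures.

Planck force: F_P = c⁴/G = 1.21e44 N
atomic unit of force: F_au = E_h/a₀ = m_e²e⁶/((4πε₀)³ℏ⁴) = 8.33e-8 N
5.23e4 × 1.21e44 / 8.33e-8 = 7.63e55

7.63e55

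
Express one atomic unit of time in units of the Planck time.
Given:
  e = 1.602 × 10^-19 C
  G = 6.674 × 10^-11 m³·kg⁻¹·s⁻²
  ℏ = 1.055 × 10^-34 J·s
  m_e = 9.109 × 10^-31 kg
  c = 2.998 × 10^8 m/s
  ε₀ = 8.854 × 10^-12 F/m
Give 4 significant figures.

4.494 × 10^26

atomic unit of time: τ_au = (4πε₀)²ℏ³/(m_e e⁴) = 2.423 × 10^-17 s
Planck time: t_P = √(ℏG/c⁵) = 5.392 × 10^-44 s
ratio = 2.423 × 10^-17 / 5.392 × 10^-44 = 4.494 × 10^26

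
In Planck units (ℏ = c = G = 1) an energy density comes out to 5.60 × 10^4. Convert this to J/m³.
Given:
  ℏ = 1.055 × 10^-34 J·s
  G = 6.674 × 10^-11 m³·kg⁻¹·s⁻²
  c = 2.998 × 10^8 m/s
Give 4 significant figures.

2.594 × 10^118 J/m³

One Planck energy density: u_P = c⁷/(ℏG²) = 4.632 × 10^113 J/m³.
5.60 × 10^4 × 4.632 × 10^113 J/m³ = 2.594 × 10^118 J/m³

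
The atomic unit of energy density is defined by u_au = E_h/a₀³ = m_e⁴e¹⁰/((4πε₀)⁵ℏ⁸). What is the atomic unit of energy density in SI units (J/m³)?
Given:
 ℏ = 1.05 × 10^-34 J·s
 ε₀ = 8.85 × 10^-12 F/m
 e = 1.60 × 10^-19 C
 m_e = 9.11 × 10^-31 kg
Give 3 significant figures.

u_au = E_h/a₀³ = m_e⁴e¹⁰/((4πε₀)⁵ℏ⁸)
E_h = 4.38 × 10^-18 J
a₀ = 5.26 × 10^-11 m
E_h/a₀³ = 3.01 × 10^13 J/m³

3.01 × 10^13 J/m³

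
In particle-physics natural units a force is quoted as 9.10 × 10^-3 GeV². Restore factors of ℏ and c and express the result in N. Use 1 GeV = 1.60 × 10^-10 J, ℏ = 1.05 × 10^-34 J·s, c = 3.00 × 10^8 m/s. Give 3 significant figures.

Force is [E]/[L] = [E]²/(ℏc); restore (ℏc)⁻¹.
1 GeV² → 1/(ℏc) × (1 GeV in J)² = 8.13 × 10^5 N.
Result: 9.10 × 10^-3 × 8.13 × 10^5 = 7.40 × 10^3 N.

7.40 × 10^3 N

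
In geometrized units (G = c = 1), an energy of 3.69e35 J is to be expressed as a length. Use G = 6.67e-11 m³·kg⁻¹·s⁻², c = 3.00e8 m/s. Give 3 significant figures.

Energy → length via G/c⁴.
3.69e35 J × (G/c⁴) = 3.04e-9 m

3.04e-9 m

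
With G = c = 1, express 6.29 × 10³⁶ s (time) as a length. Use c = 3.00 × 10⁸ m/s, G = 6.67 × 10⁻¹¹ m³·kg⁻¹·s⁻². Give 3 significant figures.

Time → length via c.
6.29 × 10³⁶ s × (c) = 1.89 × 10⁴⁵ m

1.89 × 10⁴⁵ m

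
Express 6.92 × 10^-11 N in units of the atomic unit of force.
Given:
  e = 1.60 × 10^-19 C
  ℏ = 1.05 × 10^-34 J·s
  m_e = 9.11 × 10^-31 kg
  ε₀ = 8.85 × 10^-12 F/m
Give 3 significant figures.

atomic unit of force: F_au = E_h/a₀ = m_e²e⁶/((4πε₀)³ℏ⁴) = 8.33 × 10^-8 N.
6.92 × 10^-11 / 8.33 × 10^-8 = 8.31 × 10^-4

8.31 × 10^-4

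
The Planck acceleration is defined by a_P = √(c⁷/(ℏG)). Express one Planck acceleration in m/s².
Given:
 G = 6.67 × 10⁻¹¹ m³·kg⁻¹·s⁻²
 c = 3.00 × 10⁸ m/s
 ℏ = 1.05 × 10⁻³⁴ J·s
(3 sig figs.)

5.59 × 10⁵¹ m/s²

a_P = √(c⁷/(ℏG))
  = √(3.12 × 10¹⁰³)
  = 5.59 × 10⁵¹ m/s²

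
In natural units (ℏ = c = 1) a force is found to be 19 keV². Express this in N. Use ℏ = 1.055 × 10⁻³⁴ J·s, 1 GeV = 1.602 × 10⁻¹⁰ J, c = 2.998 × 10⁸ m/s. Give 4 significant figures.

1.542 × 10⁻⁵ N

Force is [E]/[L] = [E]²/(ℏc); restore (ℏc)⁻¹.
1 GeV² → 1/(ℏc) × (1 GeV in J)² = 8.114 × 10⁵ N.
Convert the energy scale: 19 keV² = 1.90 × 10⁻¹¹ GeV².
Result: 1.90 × 10⁻¹¹ × 8.114 × 10⁵ = 1.542 × 10⁻⁵ N.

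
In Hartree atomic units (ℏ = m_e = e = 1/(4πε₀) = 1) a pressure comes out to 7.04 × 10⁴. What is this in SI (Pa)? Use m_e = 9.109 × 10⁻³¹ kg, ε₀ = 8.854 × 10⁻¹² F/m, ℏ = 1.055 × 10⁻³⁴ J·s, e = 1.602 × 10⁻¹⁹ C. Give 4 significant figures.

One atomic unit of pressure: P_au = E_h/a₀³ = m_e⁴e¹⁰/((4πε₀)⁵ℏ⁸) = 2.929 × 10¹³ Pa.
7.04 × 10⁴ × 2.929 × 10¹³ Pa = 2.062 × 10¹⁸ Pa

2.062 × 10¹⁸ Pa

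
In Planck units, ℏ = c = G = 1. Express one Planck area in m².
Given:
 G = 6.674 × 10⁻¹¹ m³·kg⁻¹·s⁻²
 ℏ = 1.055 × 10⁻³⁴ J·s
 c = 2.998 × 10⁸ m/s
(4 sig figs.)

The unique combination of the constants set to 1 with dimensions of area is A_P = ℏG/c³.
  = 7.041 × 10⁻⁴⁵ / 2.695 × 10²⁵
  = 2.613 × 10⁻⁷⁰ m²

2.613 × 10⁻⁷⁰ m²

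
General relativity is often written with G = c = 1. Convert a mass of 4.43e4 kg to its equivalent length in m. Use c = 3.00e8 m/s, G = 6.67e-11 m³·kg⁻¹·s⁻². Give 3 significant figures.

In G = c = 1 units mass has dimensions of length; the conversion factor is G/c².
4.43e4 kg × (G/c²) = 3.28e-23 m

3.28e-23 m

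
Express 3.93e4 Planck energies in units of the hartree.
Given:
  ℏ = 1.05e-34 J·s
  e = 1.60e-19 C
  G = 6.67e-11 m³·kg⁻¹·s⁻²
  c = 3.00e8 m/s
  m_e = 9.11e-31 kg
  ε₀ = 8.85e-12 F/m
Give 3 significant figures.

Planck energy: E_P = √(ℏc⁵/G) = 1.96e9 J
hartree: E_h = m_e e⁴/(4πε₀ℏ)² = 4.38e-18 J
3.93e4 × 1.96e9 / 4.38e-18 = 1.76e31

1.76e31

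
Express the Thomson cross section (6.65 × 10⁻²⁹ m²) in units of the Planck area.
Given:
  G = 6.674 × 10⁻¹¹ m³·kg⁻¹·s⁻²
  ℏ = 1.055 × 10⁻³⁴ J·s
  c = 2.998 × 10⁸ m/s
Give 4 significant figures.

Planck area: A_P = ℏG/c³ = 2.613 × 10⁻⁷⁰ m².
6.65 × 10⁻²⁹ / 2.613 × 10⁻⁷⁰ = 2.545 × 10⁴¹

2.545 × 10⁴¹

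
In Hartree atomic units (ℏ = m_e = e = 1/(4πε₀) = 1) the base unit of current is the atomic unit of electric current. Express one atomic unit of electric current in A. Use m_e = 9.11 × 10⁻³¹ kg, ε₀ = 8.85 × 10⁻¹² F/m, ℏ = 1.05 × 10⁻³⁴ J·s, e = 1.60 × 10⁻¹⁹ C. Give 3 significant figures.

I_au = e E_h/ℏ = m_e e⁵/((4πε₀)²ℏ³)
E_h = 4.38 × 10⁻¹⁸ J
e·E_h/ℏ = 6.67 × 10⁻³ A

6.67 × 10⁻³ A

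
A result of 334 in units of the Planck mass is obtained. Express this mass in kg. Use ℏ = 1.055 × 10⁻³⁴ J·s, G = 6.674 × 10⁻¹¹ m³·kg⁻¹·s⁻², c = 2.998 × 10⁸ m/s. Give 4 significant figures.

7.271 × 10⁻⁶ kg

One Planck mass: m_P = √(ℏc/G) = 2.177 × 10⁻⁸ kg.
334 × 2.177 × 10⁻⁸ kg = 7.271 × 10⁻⁶ kg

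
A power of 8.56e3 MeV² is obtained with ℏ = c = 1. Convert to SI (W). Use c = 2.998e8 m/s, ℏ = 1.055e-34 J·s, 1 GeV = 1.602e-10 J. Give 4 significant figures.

Power is [E]/[T] = [E]²/ℏ.
1 GeV² → 1/ℏ × (1 GeV in J)² = 2.433e14 W.
Convert the energy scale: 8.56e3 MeV² = 8.56e-3 GeV².
Result: 8.56e-3 × 2.433e14 = 2.082e12 W.

2.082e12 W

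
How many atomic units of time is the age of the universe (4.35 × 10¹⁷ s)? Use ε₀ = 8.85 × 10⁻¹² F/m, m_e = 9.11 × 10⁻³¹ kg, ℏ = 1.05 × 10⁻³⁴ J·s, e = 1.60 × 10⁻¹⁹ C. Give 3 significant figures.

1.81 × 10³⁴

atomic unit of time: τ_au = (4πε₀)²ℏ³/(m_e e⁴) = 2.40 × 10⁻¹⁷ s.
4.35 × 10¹⁷ / 2.40 × 10⁻¹⁷ = 1.81 × 10³⁴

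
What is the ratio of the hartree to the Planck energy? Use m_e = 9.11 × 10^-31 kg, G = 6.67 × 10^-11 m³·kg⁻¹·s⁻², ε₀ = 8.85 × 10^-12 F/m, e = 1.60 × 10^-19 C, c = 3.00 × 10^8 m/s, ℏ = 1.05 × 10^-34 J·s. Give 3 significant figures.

hartree: E_h = m_e e⁴/(4πε₀ℏ)² = 4.38 × 10^-18 J
Planck energy: E_P = √(ℏc⁵/G) = 1.96 × 10^9 J
ratio = 4.38 × 10^-18 / 1.96 × 10^9 = 2.24 × 10^-27

2.24 × 10^-27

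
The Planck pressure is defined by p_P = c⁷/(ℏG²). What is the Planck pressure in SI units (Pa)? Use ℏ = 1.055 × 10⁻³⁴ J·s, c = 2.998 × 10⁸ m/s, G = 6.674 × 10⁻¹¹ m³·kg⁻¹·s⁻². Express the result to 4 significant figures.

p_P = c⁷/(ℏG²)
  = 2.177 × 10⁵⁹ / 4.699 × 10⁻⁵⁵
  = 4.632 × 10¹¹³ Pa

4.632 × 10¹¹³ Pa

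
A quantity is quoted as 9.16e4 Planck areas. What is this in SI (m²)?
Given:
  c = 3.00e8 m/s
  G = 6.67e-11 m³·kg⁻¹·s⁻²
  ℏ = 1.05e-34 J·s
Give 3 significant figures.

One Planck area: A_P = ℏG/c³ = 2.59e-70 m².
9.16e4 × 2.59e-70 m² = 2.38e-65 m²

2.38e-65 m²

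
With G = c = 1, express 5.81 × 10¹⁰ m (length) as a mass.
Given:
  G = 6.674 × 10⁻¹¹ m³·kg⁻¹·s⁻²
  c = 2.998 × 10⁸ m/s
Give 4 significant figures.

7.824 × 10³⁷ kg

Length → mass via c²/G.
5.81 × 10¹⁰ m × (c²/G) = 7.824 × 10³⁷ kg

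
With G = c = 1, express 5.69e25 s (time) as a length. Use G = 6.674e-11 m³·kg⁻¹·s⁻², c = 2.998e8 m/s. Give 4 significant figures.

1.706e34 m

Time → length via c.
5.69e25 s × (c) = 1.706e34 m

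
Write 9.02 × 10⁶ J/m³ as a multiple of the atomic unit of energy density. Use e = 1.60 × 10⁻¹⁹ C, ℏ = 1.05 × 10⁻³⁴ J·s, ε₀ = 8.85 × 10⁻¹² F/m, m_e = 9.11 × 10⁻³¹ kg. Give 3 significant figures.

atomic unit of energy density: u_au = E_h/a₀³ = m_e⁴e¹⁰/((4πε₀)⁵ℏ⁸) = 3.01 × 10¹³ J/m³.
9.02 × 10⁶ / 3.01 × 10¹³ = 2.99 × 10⁻⁷

2.99 × 10⁻⁷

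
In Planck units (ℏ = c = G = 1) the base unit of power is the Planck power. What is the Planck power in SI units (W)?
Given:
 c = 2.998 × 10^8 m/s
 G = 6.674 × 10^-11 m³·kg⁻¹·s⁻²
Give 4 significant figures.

3.629 × 10^52 W

P_P = c⁵/G
  = 2.422 × 10^42 / 6.674 × 10^-11
  = 3.629 × 10^52 W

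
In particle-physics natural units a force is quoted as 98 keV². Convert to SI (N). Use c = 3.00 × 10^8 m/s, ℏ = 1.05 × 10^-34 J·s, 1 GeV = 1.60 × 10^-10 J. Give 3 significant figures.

7.96 × 10^-5 N

Force is [E]/[L] = [E]²/(ℏc); restore (ℏc)⁻¹.
1 GeV² → 1/(ℏc) × (1 GeV in J)² = 8.13 × 10^5 N.
Convert the energy scale: 98 keV² = 9.80 × 10^-11 GeV².
Result: 9.80 × 10^-11 × 8.13 × 10^5 = 7.96 × 10^-5 N.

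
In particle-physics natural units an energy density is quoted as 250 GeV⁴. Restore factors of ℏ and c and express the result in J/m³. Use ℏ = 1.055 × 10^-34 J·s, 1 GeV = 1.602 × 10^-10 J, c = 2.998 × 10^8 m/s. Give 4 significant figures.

[E]/[L]³ = [E]⁴/(ℏc)³; restore (ℏc)⁻³.
1 GeV⁴ → 1/(ℏc)³ × (1 GeV in J)⁴ = 2.082 × 10^37 J/m³.
Result: 250 × 2.082 × 10^37 = 5.204 × 10^39 J/m³.

5.204 × 10^39 J/m³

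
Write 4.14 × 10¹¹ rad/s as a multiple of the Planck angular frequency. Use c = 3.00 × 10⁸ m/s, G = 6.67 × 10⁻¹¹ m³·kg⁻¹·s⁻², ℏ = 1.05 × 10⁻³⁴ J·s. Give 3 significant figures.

2.22 × 10⁻³²

Planck angular frequency: ω_P = √(c⁵/(ℏG)) = 1.86 × 10⁴³ rad/s.
4.14 × 10¹¹ / 1.86 × 10⁴³ = 2.22 × 10⁻³²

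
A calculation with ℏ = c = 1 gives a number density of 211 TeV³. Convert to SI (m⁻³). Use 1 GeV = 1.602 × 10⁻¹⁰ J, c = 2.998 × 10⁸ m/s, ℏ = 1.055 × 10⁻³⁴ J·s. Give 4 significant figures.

2.742 × 10⁵⁸ m⁻³

Number density is [L]⁻³ = [E]³/(ℏc)³.
1 GeV³ → 1/(ℏc)³ × (1 GeV in J)³ = 1.299 × 10⁴⁷ m⁻³.
Convert the energy scale: 211 TeV³ = 2.11 × 10¹¹ GeV³.
Result: 2.11 × 10¹¹ × 1.299 × 10⁴⁷ = 2.742 × 10⁵⁸ m⁻³.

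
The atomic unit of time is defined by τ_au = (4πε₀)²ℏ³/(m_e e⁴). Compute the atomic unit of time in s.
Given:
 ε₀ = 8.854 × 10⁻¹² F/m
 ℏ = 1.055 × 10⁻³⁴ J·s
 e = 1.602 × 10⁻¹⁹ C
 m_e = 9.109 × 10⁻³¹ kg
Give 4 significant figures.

τ_au = (4πε₀)²ℏ³/(m_e e⁴)
E_h = 4.354 × 10⁻¹⁸ J
ℏ/E_h = 2.423 × 10⁻¹⁷ s

2.423 × 10⁻¹⁷ s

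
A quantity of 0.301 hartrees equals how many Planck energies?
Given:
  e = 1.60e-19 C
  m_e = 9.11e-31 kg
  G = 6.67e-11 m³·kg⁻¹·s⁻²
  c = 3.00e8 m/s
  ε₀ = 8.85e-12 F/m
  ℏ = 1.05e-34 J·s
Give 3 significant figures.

hartree: E_h = m_e e⁴/(4πε₀ℏ)² = 4.38e-18 J
Planck energy: E_P = √(ℏc⁵/G) = 1.96e9 J
0.301 × 4.38e-18 / 1.96e9 = 6.74e-28

6.74e-28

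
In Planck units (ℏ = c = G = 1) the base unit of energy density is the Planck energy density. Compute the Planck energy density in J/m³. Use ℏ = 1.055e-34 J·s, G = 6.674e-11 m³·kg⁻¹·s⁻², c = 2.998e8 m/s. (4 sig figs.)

4.632e113 J/m³

u_P = c⁷/(ℏG²)
  = 2.177e59 / 4.699e-55
  = 4.632e113 J/m³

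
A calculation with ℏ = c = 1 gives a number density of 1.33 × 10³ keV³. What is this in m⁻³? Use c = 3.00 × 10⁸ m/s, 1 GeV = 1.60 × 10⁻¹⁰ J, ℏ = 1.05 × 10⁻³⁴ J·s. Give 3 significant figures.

Number density is [L]⁻³ = [E]³/(ℏc)³.
1 GeV³ → 1/(ℏc)³ × (1 GeV in J)³ = 1.31 × 10⁴⁷ m⁻³.
Convert the energy scale: 1.33 × 10³ keV³ = 1.33 × 10⁻¹⁵ GeV³.
Result: 1.33 × 10⁻¹⁵ × 1.31 × 10⁴⁷ = 1.74 × 10³² m⁻³.

1.74 × 10³² m⁻³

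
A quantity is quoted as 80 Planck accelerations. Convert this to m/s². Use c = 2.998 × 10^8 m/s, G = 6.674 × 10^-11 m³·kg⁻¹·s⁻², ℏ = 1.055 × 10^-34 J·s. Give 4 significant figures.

One Planck acceleration: a_P = √(c⁷/(ℏG)) = 5.560 × 10^51 m/s².
80 × 5.560 × 10^51 m/s² = 4.448 × 10^53 m/s²

4.448 × 10^53 m/s²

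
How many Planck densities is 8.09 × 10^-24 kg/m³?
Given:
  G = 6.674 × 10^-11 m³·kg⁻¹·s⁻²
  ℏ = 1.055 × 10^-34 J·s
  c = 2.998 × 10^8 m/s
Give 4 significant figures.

1.570 × 10^-120

Planck density: ρ_P = c⁵/(ℏG²) = 5.154 × 10^96 kg/m³.
8.09 × 10^-24 / 5.154 × 10^96 = 1.570 × 10^-120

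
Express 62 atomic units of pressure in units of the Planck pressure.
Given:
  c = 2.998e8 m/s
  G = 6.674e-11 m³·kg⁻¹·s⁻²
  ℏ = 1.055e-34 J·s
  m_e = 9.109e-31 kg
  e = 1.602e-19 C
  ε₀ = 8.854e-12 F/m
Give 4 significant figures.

3.920e-99

atomic unit of pressure: P_au = E_h/a₀³ = m_e⁴e¹⁰/((4πε₀)⁵ℏ⁸) = 2.929e13 Pa
Planck pressure: p_P = c⁷/(ℏG²) = 4.632e113 Pa
62 × 2.929e13 / 4.632e113 = 3.920e-99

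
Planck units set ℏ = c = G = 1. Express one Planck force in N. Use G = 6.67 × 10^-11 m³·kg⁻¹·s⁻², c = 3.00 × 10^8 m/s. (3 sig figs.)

1.21 × 10^44 N

Dimensional analysis gives F_P = c⁴/G.
  = 8.10 × 10^33 / 6.67 × 10^-11
  = 1.21 × 10^44 N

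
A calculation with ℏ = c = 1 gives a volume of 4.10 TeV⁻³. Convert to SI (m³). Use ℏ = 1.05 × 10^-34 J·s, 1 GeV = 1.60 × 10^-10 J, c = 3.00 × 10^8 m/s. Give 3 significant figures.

3.13 × 10^-56 m³

Volume is [L]³ = [E]⁻³·(ℏc)³.
1 GeV⁻³ → (ℏc)³ × (1 GeV in J)⁻³ = 7.63 × 10^-48 m³.
Convert the energy scale: 4.10 TeV⁻³ = 4.10 × 10^-9 GeV⁻³.
Result: 4.10 × 10^-9 × 7.63 × 10^-48 = 3.13 × 10^-56 m³.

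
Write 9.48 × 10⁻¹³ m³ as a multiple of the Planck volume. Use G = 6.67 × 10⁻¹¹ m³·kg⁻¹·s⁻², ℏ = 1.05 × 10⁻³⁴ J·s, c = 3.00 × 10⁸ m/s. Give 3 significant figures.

2.27 × 10⁹²

Planck volume: V_P = (ℏG/c³)^(3/2) = 4.18 × 10⁻¹⁰⁵ m³.
9.48 × 10⁻¹³ / 4.18 × 10⁻¹⁰⁵ = 2.27 × 10⁹²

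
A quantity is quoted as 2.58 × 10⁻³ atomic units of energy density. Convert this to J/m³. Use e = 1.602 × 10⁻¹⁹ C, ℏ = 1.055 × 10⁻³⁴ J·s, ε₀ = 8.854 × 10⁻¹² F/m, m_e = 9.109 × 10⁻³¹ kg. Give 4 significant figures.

One atomic unit of energy density: u_au = E_h/a₀³ = m_e⁴e¹⁰/((4πε₀)⁵ℏ⁸) = 2.929 × 10¹³ J/m³.
2.58 × 10⁻³ × 2.929 × 10¹³ J/m³ = 7.557 × 10¹⁰ J/m³

7.557 × 10¹⁰ J/m³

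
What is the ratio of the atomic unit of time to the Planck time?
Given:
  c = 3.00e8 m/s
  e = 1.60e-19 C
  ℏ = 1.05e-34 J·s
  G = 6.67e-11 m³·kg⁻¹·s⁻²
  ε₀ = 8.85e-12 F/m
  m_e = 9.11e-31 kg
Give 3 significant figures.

4.47e26

atomic unit of time: τ_au = (4πε₀)²ℏ³/(m_e e⁴) = 2.40e-17 s
Planck time: t_P = √(ℏG/c⁵) = 5.37e-44 s
ratio = 2.40e-17 / 5.37e-44 = 4.47e26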